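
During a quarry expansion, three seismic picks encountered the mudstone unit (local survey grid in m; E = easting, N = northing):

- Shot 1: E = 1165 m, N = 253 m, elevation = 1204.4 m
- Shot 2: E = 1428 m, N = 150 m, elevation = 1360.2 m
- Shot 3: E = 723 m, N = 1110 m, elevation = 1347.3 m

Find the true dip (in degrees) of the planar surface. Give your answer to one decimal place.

45.4°

Let the plane be z = a·E + b·N + c.
Shot 2−Shot 1: 263a − 103b = 155.8;  Shot 3−Shot 1: −442a + 857b = 142.9.
Solving gives a = 0.82417, b = 0.59181.
Gradient magnitude |∇z| = √(a² + b²) = √(0.67926 + 0.35024) = 1.01464.
True dip = arctan(1.01464) = 45.4°, dipping toward SW (azimuth ≈ 234°).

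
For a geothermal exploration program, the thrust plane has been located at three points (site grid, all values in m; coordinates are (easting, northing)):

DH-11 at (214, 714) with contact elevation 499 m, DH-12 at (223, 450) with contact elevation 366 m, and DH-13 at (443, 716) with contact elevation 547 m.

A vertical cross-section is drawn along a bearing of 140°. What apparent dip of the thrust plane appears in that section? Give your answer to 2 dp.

Let the plane be z = a·E + b·N + c.
DH-12−DH-11: 9a − 264b = −133;  DH-13−DH-11: 229a + 2b = 48.
Solving gives a = 0.20515, b = 0.51078.
Unit vector along 140° is (sin 140°, cos 140°) = (0.6428, -0.7660).
Slope in that direction = a·(0.6428) + b·(-0.7660) = −0.25942.
Apparent dip = arctan|0.25942| = 14.54° (true dip is 28.8°, so apparent ≤ true as expected).

14.54°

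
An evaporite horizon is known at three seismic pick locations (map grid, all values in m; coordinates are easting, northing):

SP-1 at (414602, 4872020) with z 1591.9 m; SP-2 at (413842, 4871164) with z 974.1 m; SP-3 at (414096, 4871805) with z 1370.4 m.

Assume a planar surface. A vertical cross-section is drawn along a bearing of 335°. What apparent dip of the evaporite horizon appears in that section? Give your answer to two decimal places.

Two edge vectors: SP-1→SP-2 = (-760, -856, -617.8), SP-1→SP-3 = (-506, -215, -221.5).
Normal n = (SP-1→SP-2) × (SP-1→SP-3) = (56777, 144266.8, -269736).
So ∂z/∂easting = −n_x/n_z = 0.21049 and ∂z/∂northing = −n_y/n_z = 0.53484.
Unit vector along 335° is (sin 335°, cos 335°) = (-0.4226, 0.9063).
Slope in that direction = a·(-0.4226) + b·(0.9063) = 0.39578.
Apparent dip = arctan|0.39578| = 21.59° (true dip is 29.9°, so apparent ≤ true as expected).

21.59°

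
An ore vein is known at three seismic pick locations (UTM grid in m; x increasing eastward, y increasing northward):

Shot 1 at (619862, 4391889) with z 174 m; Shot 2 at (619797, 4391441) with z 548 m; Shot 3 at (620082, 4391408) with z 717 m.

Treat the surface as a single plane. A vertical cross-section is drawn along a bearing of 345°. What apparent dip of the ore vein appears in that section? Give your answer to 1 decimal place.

Let the plane be z = a·x + b·y + c.
Shot 2−Shot 1: −65a − 448b = 374;  Shot 3−Shot 1: 220a − 481b = 543.
Solving gives a = 0.48812, b = −0.90564.
Unit vector along 345° is (sin 345°, cos 345°) = (-0.2588, 0.9659).
Slope in that direction = a·(-0.2588) + b·(0.9659) = −1.00112.
Apparent dip = arctan|1.00112| = 45.0° (true dip is 45.8°, so apparent ≤ true as expected).

45.0°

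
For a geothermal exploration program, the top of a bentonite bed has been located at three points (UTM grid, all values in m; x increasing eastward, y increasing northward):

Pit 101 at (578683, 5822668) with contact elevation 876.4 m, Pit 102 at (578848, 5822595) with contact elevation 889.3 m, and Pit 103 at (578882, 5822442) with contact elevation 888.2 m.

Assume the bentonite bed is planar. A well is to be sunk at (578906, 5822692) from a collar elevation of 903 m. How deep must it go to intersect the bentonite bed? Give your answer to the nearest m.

Let the plane be z = a·x + b·y + c.
Pit 102−Pit 101: 165a − 73b = 12.9;  Pit 103−Pit 101: 199a − 226b = 11.8.
Solving gives a = 0.09023415, b = 0.02724158.
Then c = 876.4 − a·578683 − b·5822668 = −209959.22.
At (578906, 5822692): z_contact = 52237.1 + 158619.3 − 209959.22 = 897.2 m.
Depth below ground = 903 − 897.2 = 6 m.

6 m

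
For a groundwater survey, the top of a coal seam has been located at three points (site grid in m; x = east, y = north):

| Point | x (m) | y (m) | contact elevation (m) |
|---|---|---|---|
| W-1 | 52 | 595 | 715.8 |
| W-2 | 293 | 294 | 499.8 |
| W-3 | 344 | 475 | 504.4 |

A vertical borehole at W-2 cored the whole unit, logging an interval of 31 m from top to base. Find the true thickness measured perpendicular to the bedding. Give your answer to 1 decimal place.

Two edge vectors: W-1→W-2 = (241, -301, -216), W-1→W-3 = (292, -120, -211.4).
Normal n = (W-1→W-2) × (W-1→W-3) = (37711.4, -12124.6, 58972).
So ∂z/∂x = −n_x/n_z = −0.63948 and ∂z/∂y = −n_y/n_z = 0.20560.
|∇z| = √(a²+b²) = 0.67172, so dip δ = arctan(0.67172) = 33.89°.
True thickness = vertical thickness × cos δ = 31 × cos 33.89° = 25.7 m.

25.7 m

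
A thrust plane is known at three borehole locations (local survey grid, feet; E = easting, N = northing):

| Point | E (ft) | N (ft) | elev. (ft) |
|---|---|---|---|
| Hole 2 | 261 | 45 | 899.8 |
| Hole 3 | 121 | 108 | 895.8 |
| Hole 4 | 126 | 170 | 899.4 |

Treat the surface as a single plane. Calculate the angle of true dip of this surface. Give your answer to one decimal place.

Two edge vectors: Hole 2→Hole 3 = (-140, 63, -4), Hole 2→Hole 4 = (-135, 125, -0.4).
Normal n = (Hole 2→Hole 3) × (Hole 2→Hole 4) = (474.8, 484, -8995).
So ∂z/∂E = −n_x/n_z = 0.05278 and ∂z/∂N = −n_y/n_z = 0.05381.
Gradient magnitude |∇z| = √(a² + b²) = √(0.00279 + 0.00290) = 0.07538.
True dip = arctan(0.07538) = 4.3°, dipping toward SW (azimuth ≈ 224°).

4.3°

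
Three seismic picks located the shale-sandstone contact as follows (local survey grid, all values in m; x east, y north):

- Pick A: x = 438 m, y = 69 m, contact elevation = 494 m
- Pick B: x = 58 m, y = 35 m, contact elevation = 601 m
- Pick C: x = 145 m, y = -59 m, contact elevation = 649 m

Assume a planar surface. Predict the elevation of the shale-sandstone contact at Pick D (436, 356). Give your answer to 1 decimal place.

290.0 m

Two edge vectors: Pick A→Pick B = (-380, -34, 107), Pick A→Pick C = (-293, -128, 155).
Normal n = (Pick A→Pick B) × (Pick A→Pick C) = (8426, 27549, 38678).
So ∂z/∂x = −n_x/n_z = −0.21785 and ∂z/∂y = −n_y/n_z = −0.71227.
Intercept c from Pick A: 494 + 95.42 + 49.15 = 638.56.
At (436, 356): z = −95.0 − 253.6 + 638.56 = 290.0 m.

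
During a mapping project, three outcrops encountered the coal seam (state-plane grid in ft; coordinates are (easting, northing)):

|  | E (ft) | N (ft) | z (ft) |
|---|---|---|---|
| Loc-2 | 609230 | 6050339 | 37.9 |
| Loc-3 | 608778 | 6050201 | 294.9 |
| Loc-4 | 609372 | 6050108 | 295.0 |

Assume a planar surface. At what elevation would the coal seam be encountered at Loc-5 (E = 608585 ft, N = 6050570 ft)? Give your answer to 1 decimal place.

-122.3 ft

Let the plane be z = a·E + b·N + c.
Loc-3−Loc-2: −452a − 138b = 257;  Loc-4−Loc-2: 142a − 231b = 257.1.
Solving gives a = −0.192626282, b = −1.231397974.
Then c = 37.9 − a·609230 − b·6050339 = 7567766.80.
At (608585, 6050570): z = −117229.5 − 7450659.6 + 7567766.80 = -122.3 ft.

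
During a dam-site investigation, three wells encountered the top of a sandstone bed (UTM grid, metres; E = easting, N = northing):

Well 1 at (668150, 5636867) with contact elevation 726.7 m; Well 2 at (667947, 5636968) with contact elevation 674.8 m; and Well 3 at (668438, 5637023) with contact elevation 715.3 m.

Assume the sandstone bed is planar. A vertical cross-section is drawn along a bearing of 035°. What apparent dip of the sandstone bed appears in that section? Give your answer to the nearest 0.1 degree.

9.5°

Two edge vectors: Well 1→Well 2 = (-203, 101, -51.9), Well 1→Well 3 = (288, 156, -11.4).
Normal n = (Well 1→Well 2) × (Well 1→Well 3) = (6945, -17261.4, -60756).
So ∂z/∂E = −n_x/n_z = 0.11431 and ∂z/∂N = −n_y/n_z = −0.28411.
Unit vector along 035° is (sin 35°, cos 35°) = (0.5736, 0.8192).
Slope in that direction = a·(0.5736) + b·(0.8192) = −0.16716.
Apparent dip = arctan|0.16716| = 9.5° (true dip is 17.0°, so apparent ≤ true as expected).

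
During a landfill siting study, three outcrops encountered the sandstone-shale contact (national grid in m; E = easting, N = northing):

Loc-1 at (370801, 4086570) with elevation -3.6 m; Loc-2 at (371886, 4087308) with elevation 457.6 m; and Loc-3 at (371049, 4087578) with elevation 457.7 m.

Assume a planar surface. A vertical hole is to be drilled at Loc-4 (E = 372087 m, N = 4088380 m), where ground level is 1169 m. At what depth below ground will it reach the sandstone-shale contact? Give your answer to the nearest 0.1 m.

Let the plane be z = a·E + b·N + c.
Loc-2−Loc-1: 1085a + 738b = 461.2;  Loc-3−Loc-1: 248a + 1008b = 461.3.
Solving gives a = 0.136659946, b = 0.424016204.
Then c = -3.6 − a·370801 − b·4086570 = −1783449.14.
At (372087, 4088380): z_contact = 50849.39 + 1733539.37 − 1783449.14 = 939.61 m.
Depth below ground = 1169 − 939.61 = 229.4 m.

229.4 m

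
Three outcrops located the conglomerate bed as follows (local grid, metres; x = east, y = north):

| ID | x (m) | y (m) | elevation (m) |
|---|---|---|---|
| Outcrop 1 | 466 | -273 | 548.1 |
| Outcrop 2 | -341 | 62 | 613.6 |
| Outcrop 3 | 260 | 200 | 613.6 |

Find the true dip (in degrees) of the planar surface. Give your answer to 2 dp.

Two edge vectors: Outcrop 1→Outcrop 2 = (-807, 335, 65.5), Outcrop 1→Outcrop 3 = (-206, 473, 65.5).
Normal n = (Outcrop 1→Outcrop 2) × (Outcrop 1→Outcrop 3) = (-9039, 39365.5, -312701).
So ∂z/∂x = −n_x/n_z = −0.02891 and ∂z/∂y = −n_y/n_z = 0.12589.
Gradient magnitude |∇z| = √(a² + b²) = √(0.00084 + 0.01585) = 0.12916.
True dip = arctan(0.12916) = 7.36°, dipping toward SSE (azimuth ≈ 167°).

7.36°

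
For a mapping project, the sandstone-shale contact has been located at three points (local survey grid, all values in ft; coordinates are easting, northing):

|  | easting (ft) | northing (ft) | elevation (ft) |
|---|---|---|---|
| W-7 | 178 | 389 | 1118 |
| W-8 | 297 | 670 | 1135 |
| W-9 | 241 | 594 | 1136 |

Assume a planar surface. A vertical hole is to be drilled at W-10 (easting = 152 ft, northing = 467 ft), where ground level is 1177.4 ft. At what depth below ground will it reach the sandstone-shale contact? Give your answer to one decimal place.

40.8 ft

Two edge vectors: W-7→W-8 = (119, 281, 17), W-7→W-9 = (63, 205, 18).
Normal n = (W-7→W-8) × (W-7→W-9) = (1573, -1071, 6692).
So ∂z/∂easting = −n_x/n_z = −0.23506 and ∂z/∂northing = −n_y/n_z = 0.16004.
Intercept c from W-7: 1118 + 41.84 − 62.26 = 1097.58.
At (152, 467): z_contact = −35.73 + 74.74 + 1097.58 = 1136.59 ft.
Depth below ground = 1177.4 − 1136.59 = 40.8 ft.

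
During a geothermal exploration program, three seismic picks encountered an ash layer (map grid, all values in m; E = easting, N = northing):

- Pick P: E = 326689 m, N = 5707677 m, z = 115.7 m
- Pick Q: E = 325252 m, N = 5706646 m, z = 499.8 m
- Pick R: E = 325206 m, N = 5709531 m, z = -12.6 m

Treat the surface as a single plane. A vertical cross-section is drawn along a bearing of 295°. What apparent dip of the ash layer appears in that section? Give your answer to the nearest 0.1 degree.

Let the plane be z = a·E + b·N + c.
Pick Q−Pick P: −1437a − 1031b = 384.1;  Pick R−Pick P: −1483a + 1854b = −128.3.
Solving gives a = −0.13828, b = −0.17981.
Unit vector along 295° is (sin 295°, cos 295°) = (-0.9063, 0.4226).
Slope in that direction = a·(-0.9063) + b·(0.4226) = 0.04933.
Apparent dip = arctan|0.04933| = 2.8° (true dip is 12.8°, so apparent ≤ true as expected).

2.8°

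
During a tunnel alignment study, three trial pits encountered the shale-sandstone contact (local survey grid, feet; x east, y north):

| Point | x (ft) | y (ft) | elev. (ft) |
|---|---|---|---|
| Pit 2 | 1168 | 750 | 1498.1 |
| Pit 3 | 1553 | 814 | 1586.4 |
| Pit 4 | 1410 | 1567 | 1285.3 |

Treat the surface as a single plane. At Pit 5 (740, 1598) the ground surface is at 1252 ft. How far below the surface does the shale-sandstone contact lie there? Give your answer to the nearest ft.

170 ft

Let the plane be z = a·x + b·y + c.
Pit 3−Pit 2: 385a + 64b = 88.3;  Pit 4−Pit 2: 242a + 817b = −212.8.
Solving gives a = 0.28677, b = −0.34541.
Then c = 1498.1 − a·1168 − b·750 = 1422.21.
At (740, 1598): z_contact = 212.2 − 552.0 + 1422.21 = 1082.5 ft.
Depth below ground = 1252 − 1082.5 = 170 ft.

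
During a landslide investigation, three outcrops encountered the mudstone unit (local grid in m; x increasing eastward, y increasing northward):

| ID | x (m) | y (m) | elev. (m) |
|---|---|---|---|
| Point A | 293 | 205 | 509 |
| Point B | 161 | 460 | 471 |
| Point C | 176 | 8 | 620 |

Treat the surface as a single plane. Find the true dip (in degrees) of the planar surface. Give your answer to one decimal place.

26.8°

Two edge vectors: Point A→Point B = (-132, 255, -38), Point A→Point C = (-117, -197, 111).
Normal n = (Point A→Point B) × (Point A→Point C) = (20819, 19098, 55839).
So ∂z/∂x = −n_x/n_z = −0.37284 and ∂z/∂y = −n_y/n_z = −0.34202.
Gradient magnitude |∇z| = √(a² + b²) = √(0.13901 + 0.11698) = 0.50595.
True dip = arctan(0.50595) = 26.8°, dipping toward NE (azimuth ≈ 047°).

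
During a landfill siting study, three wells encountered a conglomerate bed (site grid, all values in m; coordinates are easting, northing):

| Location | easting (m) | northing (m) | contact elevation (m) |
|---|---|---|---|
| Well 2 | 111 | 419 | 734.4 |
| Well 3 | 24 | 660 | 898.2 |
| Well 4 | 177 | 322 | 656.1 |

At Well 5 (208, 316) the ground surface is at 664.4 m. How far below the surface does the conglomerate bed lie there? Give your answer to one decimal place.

23.9 m

Let the plane be z = a·easting + b·northing + c.
Well 3−Well 2: −87a + 241b = 163.8;  Well 4−Well 2: 66a − 97b = −78.3.
Solving gives a = −0.39932, b = 0.53552.
Then c = 734.4 − a·111 − b·419 = 554.34.
At (208, 316): z_contact = −83.06 + 169.22 + 554.34 = 640.51 m.
Depth below ground = 664.4 − 640.51 = 23.9 m.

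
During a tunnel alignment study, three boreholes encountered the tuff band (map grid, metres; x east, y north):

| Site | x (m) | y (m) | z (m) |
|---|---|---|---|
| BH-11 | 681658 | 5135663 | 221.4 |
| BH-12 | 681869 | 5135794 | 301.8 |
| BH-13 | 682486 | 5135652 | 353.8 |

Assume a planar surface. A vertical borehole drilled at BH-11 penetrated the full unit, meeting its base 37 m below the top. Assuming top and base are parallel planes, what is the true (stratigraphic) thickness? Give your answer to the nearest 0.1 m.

Two edge vectors: BH-11→BH-12 = (211, 131, 80.4), BH-11→BH-13 = (828, -11, 132.4).
Normal n = (BH-11→BH-12) × (BH-11→BH-13) = (18228.8, 38634.8, -110789).
So ∂z/∂x = −n_x/n_z = 0.16454 and ∂z/∂y = −n_y/n_z = 0.34872.
|∇z| = √(a²+b²) = 0.38559, so dip δ = arctan(0.38559) = 21.09°.
True thickness = vertical thickness × cos δ = 37 × cos 21.09° = 34.5 m.

34.5 m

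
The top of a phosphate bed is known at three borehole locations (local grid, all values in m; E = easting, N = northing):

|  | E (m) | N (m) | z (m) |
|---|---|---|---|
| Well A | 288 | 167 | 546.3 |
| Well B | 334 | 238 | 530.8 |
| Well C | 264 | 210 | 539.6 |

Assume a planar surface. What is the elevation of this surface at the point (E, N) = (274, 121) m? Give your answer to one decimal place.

Let the plane be z = a·E + b·N + c.
Well B−Well A: 46a + 71b = −15.5;  Well C−Well A: −24a + 43b = −6.7.
Solving gives a = −0.05182, b = −0.18474.
Then c = 546.3 − a·288 − b·167 = 592.08.
At (274, 121): z = −14.2 − 22.4 + 592.08 = 555.5 m.

555.5 m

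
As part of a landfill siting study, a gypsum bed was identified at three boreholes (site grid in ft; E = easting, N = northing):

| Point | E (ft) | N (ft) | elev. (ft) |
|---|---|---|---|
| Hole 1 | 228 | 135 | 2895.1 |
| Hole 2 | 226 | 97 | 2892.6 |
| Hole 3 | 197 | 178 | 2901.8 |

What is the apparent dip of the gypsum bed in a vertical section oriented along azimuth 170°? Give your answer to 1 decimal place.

5.2°

Two edge vectors: Hole 1→Hole 2 = (-2, -38, -2.5), Hole 1→Hole 3 = (-31, 43, 6.7).
Normal n = (Hole 1→Hole 2) × (Hole 1→Hole 3) = (-147.1, 90.9, -1264).
So ∂z/∂E = −n_x/n_z = −0.11638 and ∂z/∂N = −n_y/n_z = 0.07191.
Unit vector along 170° is (sin 170°, cos 170°) = (0.1736, -0.9848).
Slope in that direction = a·(0.1736) + b·(-0.9848) = −0.09103.
Apparent dip = arctan|0.09103| = 5.2° (true dip is 7.8°, so apparent ≤ true as expected).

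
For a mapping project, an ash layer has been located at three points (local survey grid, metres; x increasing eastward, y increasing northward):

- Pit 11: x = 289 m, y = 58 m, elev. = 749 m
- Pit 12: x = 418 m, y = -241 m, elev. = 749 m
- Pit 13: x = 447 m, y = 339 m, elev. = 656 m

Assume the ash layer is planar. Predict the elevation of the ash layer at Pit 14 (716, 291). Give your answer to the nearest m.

573 m

Let the plane be z = a·x + b·y + c.
Pit 12−Pit 11: 129a − 299b = 0;  Pit 13−Pit 11: 158a + 281b = −93.
Solving gives a = −0.33305, b = −0.14369.
Then c = 749 − a·289 − b·58 = 853.59.
At (716, 291): z = −238.5 − 41.8 + 853.59 = 573.3 m.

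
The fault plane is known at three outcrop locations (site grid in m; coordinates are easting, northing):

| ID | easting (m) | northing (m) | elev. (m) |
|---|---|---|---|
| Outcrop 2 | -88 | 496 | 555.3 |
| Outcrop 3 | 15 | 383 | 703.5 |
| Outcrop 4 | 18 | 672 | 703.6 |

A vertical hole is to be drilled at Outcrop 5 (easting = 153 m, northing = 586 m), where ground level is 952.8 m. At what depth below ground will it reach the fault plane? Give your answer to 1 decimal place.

Let the plane be z = a·easting + b·northing + c.
Outcrop 3−Outcrop 2: 103a − 113b = 148.2;  Outcrop 4−Outcrop 2: 106a + 176b = 148.3.
Solving gives a = 1.42301, b = −0.01443.
Then c = 555.3 − a·-88 − b·496 = 687.68.
At (153, 586): z_contact = 217.72 − 8.45 + 687.68 = 896.95 m.
Depth below ground = 952.8 − 896.95 = 55.9 m.

55.9 m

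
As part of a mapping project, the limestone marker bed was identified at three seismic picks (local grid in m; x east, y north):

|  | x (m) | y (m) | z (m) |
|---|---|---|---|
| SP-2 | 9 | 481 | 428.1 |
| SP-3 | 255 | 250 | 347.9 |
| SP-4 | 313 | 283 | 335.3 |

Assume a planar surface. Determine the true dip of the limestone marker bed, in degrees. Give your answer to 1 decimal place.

Two edge vectors: SP-2→SP-3 = (246, -231, -80.2), SP-2→SP-4 = (304, -198, -92.8).
Normal n = (SP-2→SP-3) × (SP-2→SP-4) = (5557.2, -1552, 21516).
So ∂z/∂x = −n_x/n_z = −0.25828 and ∂z/∂y = −n_y/n_z = 0.07213.
Gradient magnitude |∇z| = √(a² + b²) = √(0.06671 + 0.00520) = 0.26817.
True dip = arctan(0.26817) = 15.0°, dipping toward ESE (azimuth ≈ 106°).

15.0°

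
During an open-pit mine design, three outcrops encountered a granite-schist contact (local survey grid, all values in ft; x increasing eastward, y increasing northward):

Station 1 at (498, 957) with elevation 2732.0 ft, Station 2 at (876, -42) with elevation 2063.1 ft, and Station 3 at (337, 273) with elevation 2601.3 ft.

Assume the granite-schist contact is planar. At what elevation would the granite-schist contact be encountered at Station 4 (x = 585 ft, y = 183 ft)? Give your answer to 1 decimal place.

2374.2 ft

Two edge vectors: Station 1→Station 2 = (378, -999, -668.9), Station 1→Station 3 = (-161, -684, -130.7).
Normal n = (Station 1→Station 2) × (Station 1→Station 3) = (-326958.3, 157097.5, -419391).
So ∂z/∂x = −n_x/n_z = −0.77960 and ∂z/∂y = −n_y/n_z = 0.37458.
Intercept c from Station 1: 2732 + 388.24 − 358.48 = 2761.76.
At (585, 183): z = −456.1 + 68.5 + 2761.76 = 2374.2 ft.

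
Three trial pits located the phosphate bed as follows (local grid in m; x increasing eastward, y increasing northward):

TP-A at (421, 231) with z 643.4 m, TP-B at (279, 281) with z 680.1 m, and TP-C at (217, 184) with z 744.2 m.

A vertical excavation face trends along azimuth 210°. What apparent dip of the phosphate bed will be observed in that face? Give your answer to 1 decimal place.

28.8°

Let the plane be z = a·x + b·y + c.
TP-B−TP-A: −142a + 50b = 36.7;  TP-C−TP-A: −204a − 47b = 100.8.
Solving gives a = −0.40091, b = −0.40458.
Unit vector along 210° is (sin 210°, cos 210°) = (-0.5000, -0.8660).
Slope in that direction = a·(-0.5000) + b·(-0.8660) = 0.55083.
Apparent dip = arctan|0.55083| = 28.8° (true dip is 29.7°, so apparent ≤ true as expected).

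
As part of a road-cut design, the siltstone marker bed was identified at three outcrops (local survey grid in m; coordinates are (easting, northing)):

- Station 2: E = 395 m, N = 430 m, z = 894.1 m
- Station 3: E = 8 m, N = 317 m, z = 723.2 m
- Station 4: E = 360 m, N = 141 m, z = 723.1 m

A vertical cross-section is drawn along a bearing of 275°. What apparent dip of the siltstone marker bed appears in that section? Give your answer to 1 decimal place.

12.9°

Let the plane be z = a·E + b·N + c.
Station 3−Station 2: −387a − 113b = −170.9;  Station 4−Station 2: −35a − 289b = −171.
Solving gives a = 0.27869, b = 0.55794.
Unit vector along 275° is (sin 275°, cos 275°) = (-0.9962, 0.0872).
Slope in that direction = a·(-0.9962) + b·(0.0872) = −0.22900.
Apparent dip = arctan|0.22900| = 12.9° (true dip is 32.0°, so apparent ≤ true as expected).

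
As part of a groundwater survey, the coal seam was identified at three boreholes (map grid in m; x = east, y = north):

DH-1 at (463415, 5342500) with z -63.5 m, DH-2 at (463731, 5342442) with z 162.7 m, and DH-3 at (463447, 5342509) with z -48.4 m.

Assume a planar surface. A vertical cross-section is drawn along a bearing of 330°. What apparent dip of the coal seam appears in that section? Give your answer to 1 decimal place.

37.4°

Two edge vectors: DH-1→DH-2 = (316, -58, 226.2), DH-1→DH-3 = (32, 9, 15.1).
Normal n = (DH-1→DH-2) × (DH-1→DH-3) = (-2911.6, 2466.8, 4700).
So ∂z/∂x = −n_x/n_z = 0.61949 and ∂z/∂y = −n_y/n_z = −0.52485.
Unit vector along 330° is (sin 330°, cos 330°) = (-0.5000, 0.8660).
Slope in that direction = a·(-0.5000) + b·(0.8660) = −0.76428.
Apparent dip = arctan|0.76428| = 37.4° (true dip is 39.1°, so apparent ≤ true as expected).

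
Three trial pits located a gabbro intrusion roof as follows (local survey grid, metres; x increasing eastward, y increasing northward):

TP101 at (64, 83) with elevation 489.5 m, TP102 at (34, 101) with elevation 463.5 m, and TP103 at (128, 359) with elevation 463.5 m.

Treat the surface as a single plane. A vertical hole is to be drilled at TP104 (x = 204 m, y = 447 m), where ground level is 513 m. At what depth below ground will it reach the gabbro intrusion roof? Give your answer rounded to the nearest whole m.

18 m

Two edge vectors: TP101→TP102 = (-30, 18, -26), TP101→TP103 = (64, 276, -26).
Normal n = (TP101→TP102) × (TP101→TP103) = (6708, -2444, -9432).
So ∂z/∂x = −n_x/n_z = 0.71120 and ∂z/∂y = −n_y/n_z = −0.25912.
Intercept c from TP101: 489.5 − 45.52 + 21.51 = 465.49.
At (204, 447): z_contact = 145.1 − 115.8 + 465.49 = 494.7 m.
Depth below ground = 513 − 494.7 = 18 m.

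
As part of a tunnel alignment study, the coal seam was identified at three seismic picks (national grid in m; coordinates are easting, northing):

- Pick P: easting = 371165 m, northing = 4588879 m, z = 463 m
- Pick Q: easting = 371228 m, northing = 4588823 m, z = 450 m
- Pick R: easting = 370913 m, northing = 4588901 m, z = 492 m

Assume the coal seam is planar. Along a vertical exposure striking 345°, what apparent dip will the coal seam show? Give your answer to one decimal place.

7.8°

Two edge vectors: Pick P→Pick Q = (63, -56, -13), Pick P→Pick R = (-252, 22, 29).
Normal n = (Pick P→Pick Q) × (Pick P→Pick R) = (-1338, 1449, -12726).
So ∂z/∂easting = −n_x/n_z = −0.10514 and ∂z/∂northing = −n_y/n_z = 0.11386.
Unit vector along 345° is (sin 345°, cos 345°) = (-0.2588, 0.9659).
Slope in that direction = a·(-0.2588) + b·(0.9659) = 0.13719.
Apparent dip = arctan|0.13719| = 7.8° (true dip is 8.8°, so apparent ≤ true as expected).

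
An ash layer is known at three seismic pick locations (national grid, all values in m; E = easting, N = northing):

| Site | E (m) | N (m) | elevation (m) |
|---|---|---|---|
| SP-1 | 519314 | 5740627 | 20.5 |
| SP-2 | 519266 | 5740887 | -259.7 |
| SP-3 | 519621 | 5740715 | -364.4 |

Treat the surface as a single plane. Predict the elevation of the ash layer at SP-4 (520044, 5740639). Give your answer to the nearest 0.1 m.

Let the plane be z = a·E + b·N + c.
SP-2−SP-1: −48a + 260b = −280.2;  SP-3−SP-1: 307a + 88b = −384.9.
Solving gives a = −0.897344248, b = −1.243355861.
Then c = 20.5 − a·519314 − b·5740627 = 7603666.16.
At (520044, 5740639): z = −466658.5 − 7137657.1 + 7603666.16 = -649.5 m.

-649.5 m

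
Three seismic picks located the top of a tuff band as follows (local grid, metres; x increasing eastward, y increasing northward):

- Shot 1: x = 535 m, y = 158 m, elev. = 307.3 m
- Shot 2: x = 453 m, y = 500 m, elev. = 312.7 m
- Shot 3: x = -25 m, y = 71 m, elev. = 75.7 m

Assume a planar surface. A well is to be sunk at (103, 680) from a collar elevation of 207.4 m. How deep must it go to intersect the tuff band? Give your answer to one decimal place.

13.5 m

Two edge vectors: Shot 1→Shot 2 = (-82, 342, 5.4), Shot 1→Shot 3 = (-560, -87, -231.6).
Normal n = (Shot 1→Shot 2) × (Shot 1→Shot 3) = (-78737.4, -22015.2, 198654).
So ∂z/∂x = −n_x/n_z = 0.39635 and ∂z/∂y = −n_y/n_z = 0.11082.
Intercept c from Shot 1: 307.3 − 212.05 − 17.51 = 77.74.
At (103, 680): z_contact = 40.82 + 75.36 + 77.74 = 193.92 m.
Depth below ground = 207.4 − 193.92 = 13.5 m.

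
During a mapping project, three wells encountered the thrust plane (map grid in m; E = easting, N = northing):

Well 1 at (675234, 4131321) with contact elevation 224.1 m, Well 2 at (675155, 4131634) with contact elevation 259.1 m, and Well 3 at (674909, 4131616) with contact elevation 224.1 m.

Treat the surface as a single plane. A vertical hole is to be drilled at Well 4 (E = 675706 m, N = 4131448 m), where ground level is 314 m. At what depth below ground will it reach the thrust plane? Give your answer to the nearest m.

9 m

Two edge vectors: Well 1→Well 2 = (-79, 313, 35), Well 1→Well 3 = (-325, 295, 0).
Normal n = (Well 1→Well 2) × (Well 1→Well 3) = (-10325, -11375, 78420).
So ∂z/∂E = −n_x/n_z = 0.13166284 and ∂z/∂N = −n_y/n_z = 0.14505228.
Intercept c from Well 1: 224.1 − 88903.23 − 599257.54 = −687936.67.
At (675706, 4131448): z_contact = 88965.4 + 599276.0 − 687936.67 = 304.7 m.
Depth below ground = 314 − 304.7 = 9 m.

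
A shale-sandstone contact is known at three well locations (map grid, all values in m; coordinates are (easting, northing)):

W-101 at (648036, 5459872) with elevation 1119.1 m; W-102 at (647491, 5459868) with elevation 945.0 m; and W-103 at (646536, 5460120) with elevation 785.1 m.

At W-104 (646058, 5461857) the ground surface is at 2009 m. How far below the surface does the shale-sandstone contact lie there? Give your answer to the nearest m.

Let the plane be z = a·E + b·N + c.
W-102−W-101: −545a − 4b = −174.1;  W-103−W-101: −1500a + 248b = −334.
Solving gives a = 0.31533579, b = 0.56049872.
Then c = 1119.1 − a·648036 − b·5459872 = −3263481.14.
At (646058, 5461857): z_contact = 203725.2 + 3061363.9 − 3263481.14 = 1608.0 m.
Depth below ground = 2009 − 1608.0 = 401 m.

401 m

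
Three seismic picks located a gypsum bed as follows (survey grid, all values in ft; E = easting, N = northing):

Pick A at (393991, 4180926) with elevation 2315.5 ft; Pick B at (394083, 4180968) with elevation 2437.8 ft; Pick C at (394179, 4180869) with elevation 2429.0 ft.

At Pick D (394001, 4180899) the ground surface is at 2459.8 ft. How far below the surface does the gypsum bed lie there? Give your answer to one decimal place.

Two edge vectors: Pick A→Pick B = (92, 42, 122.3), Pick A→Pick C = (188, -57, 113.5).
Normal n = (Pick A→Pick B) × (Pick A→Pick C) = (11738.1, 12550.4, -13140).
So ∂z/∂E = −n_x/n_z = 0.893310502 and ∂z/∂N = −n_y/n_z = 0.955129376.
Intercept c from Pick A: 2315.5 − 351956.30 − 3993325.24 = −4342966.04.
At (394001, 4180899): z_contact = 351965.23 + 3993299.45 − 4342966.04 = 2298.64 ft.
Depth below ground = 2459.8 − 2298.64 = 161.2 ft.

161.2 ft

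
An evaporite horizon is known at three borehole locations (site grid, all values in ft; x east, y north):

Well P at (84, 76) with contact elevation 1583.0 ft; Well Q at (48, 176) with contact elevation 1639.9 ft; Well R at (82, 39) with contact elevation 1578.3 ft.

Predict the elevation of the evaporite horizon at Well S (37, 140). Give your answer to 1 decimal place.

1645.0 ft

Two edge vectors: Well P→Well Q = (-36, 100, 56.9), Well P→Well R = (-2, -37, -4.7).
Normal n = (Well P→Well Q) × (Well P→Well R) = (1635.3, -283, 1532).
So ∂z/∂x = −n_x/n_z = −1.06743 and ∂z/∂y = −n_y/n_z = 0.18473.
Intercept c from Well P: 1583 + 89.66 − 14.04 = 1658.62.
At (37, 140): z = −39.5 + 25.9 + 1658.62 = 1645.0 ft.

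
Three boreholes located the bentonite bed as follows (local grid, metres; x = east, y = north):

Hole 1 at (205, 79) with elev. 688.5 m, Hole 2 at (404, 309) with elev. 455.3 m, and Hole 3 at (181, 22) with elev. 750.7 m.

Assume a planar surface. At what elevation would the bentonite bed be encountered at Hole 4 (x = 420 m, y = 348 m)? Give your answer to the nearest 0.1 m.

Two edge vectors: Hole 1→Hole 2 = (199, 230, -233.2), Hole 1→Hole 3 = (-24, -57, 62.2).
Normal n = (Hole 1→Hole 2) × (Hole 1→Hole 3) = (1013.6, -6781, -5823).
So ∂z/∂x = −n_x/n_z = 0.17407 and ∂z/∂y = −n_y/n_z = −1.16452.
Intercept c from Hole 1: 688.5 − 35.68 + 92.00 = 744.81.
At (420, 348): z = 73.1 − 405.3 + 744.81 = 412.7 m.

412.7 m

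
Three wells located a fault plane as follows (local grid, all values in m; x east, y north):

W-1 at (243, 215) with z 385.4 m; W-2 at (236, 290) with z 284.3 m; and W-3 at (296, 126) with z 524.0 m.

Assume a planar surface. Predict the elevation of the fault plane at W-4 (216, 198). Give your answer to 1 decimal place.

396.4 m

Two edge vectors: W-1→W-2 = (-7, 75, -101.1), W-1→W-3 = (53, -89, 138.6).
Normal n = (W-1→W-2) × (W-1→W-3) = (1397.1, -4388.1, -3352).
So ∂z/∂x = −n_x/n_z = 0.41680 and ∂z/∂y = −n_y/n_z = −1.30910.
Intercept c from W-1: 385.4 − 101.28 + 281.46 = 565.57.
At (216, 198): z = 90.0 − 259.2 + 565.57 = 396.4 m.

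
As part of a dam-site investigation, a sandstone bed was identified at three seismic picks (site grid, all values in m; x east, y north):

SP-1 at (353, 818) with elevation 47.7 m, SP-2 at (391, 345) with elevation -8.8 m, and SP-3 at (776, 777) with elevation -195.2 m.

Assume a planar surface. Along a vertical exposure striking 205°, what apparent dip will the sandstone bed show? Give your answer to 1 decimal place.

Two edge vectors: SP-1→SP-2 = (38, -473, -56.5), SP-1→SP-3 = (423, -41, -242.9).
Normal n = (SP-1→SP-2) × (SP-1→SP-3) = (112575.2, -14669.3, 198521).
So ∂z/∂x = −n_x/n_z = −0.56707 and ∂z/∂y = −n_y/n_z = 0.07389.
Unit vector along 205° is (sin 205°, cos 205°) = (-0.4226, -0.9063).
Slope in that direction = a·(-0.4226) + b·(-0.9063) = 0.17268.
Apparent dip = arctan|0.17268| = 9.8° (true dip is 29.8°, so apparent ≤ true as expected).

9.8°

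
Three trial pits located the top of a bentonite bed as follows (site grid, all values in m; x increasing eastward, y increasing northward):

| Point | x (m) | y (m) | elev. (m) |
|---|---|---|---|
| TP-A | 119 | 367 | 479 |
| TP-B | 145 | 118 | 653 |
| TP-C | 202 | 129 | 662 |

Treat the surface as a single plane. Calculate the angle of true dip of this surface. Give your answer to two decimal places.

Let the plane be z = a·x + b·y + c.
TP-B−TP-A: 26a − 249b = 174;  TP-C−TP-A: 83a − 238b = 183.
Solving gives a = 0.28697, b = −0.66883.
Gradient magnitude |∇z| = √(a² + b²) = √(0.08235 + 0.44733) = 0.72779.
True dip = arctan(0.72779) = 36.05°, dipping toward NNW (azimuth ≈ 337°).

36.05°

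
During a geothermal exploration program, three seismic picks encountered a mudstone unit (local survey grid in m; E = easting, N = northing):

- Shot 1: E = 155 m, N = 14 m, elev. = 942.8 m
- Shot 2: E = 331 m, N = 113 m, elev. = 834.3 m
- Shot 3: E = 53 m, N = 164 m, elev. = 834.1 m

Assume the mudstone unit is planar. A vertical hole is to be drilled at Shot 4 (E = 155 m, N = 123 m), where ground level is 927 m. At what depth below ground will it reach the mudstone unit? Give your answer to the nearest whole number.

Let the plane be z = a·E + b·N + c.
Shot 2−Shot 1: 176a + 99b = −108.5;  Shot 3−Shot 1: −102a + 150b = −108.7.
Solving gives a = −0.15107, b = −0.82739.
Then c = 942.8 − a·155 − b·14 = 977.80.
At (155, 123): z_contact = −23.4 − 101.8 + 977.80 = 852.6 m.
Depth below ground = 927 − 852.6 = 74 m.

74 m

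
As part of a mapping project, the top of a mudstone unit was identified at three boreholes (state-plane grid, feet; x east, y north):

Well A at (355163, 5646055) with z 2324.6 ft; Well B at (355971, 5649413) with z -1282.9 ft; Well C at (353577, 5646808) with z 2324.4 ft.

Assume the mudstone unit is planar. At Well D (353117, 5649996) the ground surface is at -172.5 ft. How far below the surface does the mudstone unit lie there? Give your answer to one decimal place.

Two edge vectors: Well A→Well B = (808, 3358, -3607.5), Well A→Well C = (-1586, 753, -0.2).
Normal n = (Well A→Well B) × (Well A→Well C) = (2715775.9, 5721656.6, 5934212).
So ∂z/∂x = −n_x/n_z = −0.457647266 and ∂z/∂y = −n_y/n_z = −0.964181361.
Intercept c from Well A: 2324.6 + 162539.38 + 5443820.99 = 5608684.97.
At (353117, 5649996): z_contact = −161603.03 − 5447620.83 + 5608684.97 = -538.89 ft.
Depth below ground = -172.5 − (-538.89) = 366.4 ft.

366.4 ft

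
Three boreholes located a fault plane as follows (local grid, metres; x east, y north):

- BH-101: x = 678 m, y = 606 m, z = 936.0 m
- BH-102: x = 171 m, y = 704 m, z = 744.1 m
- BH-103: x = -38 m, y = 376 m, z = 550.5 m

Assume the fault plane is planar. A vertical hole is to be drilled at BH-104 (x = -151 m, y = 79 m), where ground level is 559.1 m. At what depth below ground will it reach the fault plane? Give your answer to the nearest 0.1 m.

Two edge vectors: BH-101→BH-102 = (-507, 98, -191.9), BH-101→BH-103 = (-716, -230, -385.5).
Normal n = (BH-101→BH-102) × (BH-101→BH-103) = (-81916, -58048.1, 186778).
So ∂z/∂x = −n_x/n_z = 0.43857 and ∂z/∂y = −n_y/n_z = 0.31079.
Intercept c from BH-101: 936 − 297.35 − 188.34 = 450.31.
At (-151, 79): z_contact = −66.22 + 24.55 + 450.31 = 408.64 m.
Depth below ground = 559.1 − 408.64 = 150.5 m.

150.5 m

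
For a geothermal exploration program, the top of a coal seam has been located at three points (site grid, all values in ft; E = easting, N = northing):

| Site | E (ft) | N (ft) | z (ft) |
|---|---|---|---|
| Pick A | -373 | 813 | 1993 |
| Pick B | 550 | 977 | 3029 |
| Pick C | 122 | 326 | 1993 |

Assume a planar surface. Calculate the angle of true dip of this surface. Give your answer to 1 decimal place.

Let the plane be z = a·E + b·N + c.
Pick B−Pick A: 923a + 164b = 1036;  Pick C−Pick A: 495a − 487b = 0.
Solving gives a = 0.95073, b = 0.96634.
Gradient magnitude |∇z| = √(a² + b²) = √(0.90388 + 0.93382) = 1.35562.
True dip = arctan(1.35562) = 53.6°, dipping toward SW (azimuth ≈ 225°).

53.6°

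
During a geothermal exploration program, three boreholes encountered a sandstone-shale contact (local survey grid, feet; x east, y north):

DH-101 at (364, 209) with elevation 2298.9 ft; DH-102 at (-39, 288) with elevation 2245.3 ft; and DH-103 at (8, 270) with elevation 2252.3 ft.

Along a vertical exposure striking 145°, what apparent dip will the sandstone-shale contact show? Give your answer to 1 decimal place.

7.8°

Two edge vectors: DH-101→DH-102 = (-403, 79, -53.6), DH-101→DH-103 = (-356, 61, -46.6).
Normal n = (DH-101→DH-102) × (DH-101→DH-103) = (-411.8, 301.8, 3541).
So ∂z/∂x = −n_x/n_z = 0.11629 and ∂z/∂y = −n_y/n_z = −0.08523.
Unit vector along 145° is (sin 145°, cos 145°) = (0.5736, -0.8192).
Slope in that direction = a·(0.5736) + b·(-0.8192) = 0.13652.
Apparent dip = arctan|0.13652| = 7.8° (true dip is 8.2°, so apparent ≤ true as expected).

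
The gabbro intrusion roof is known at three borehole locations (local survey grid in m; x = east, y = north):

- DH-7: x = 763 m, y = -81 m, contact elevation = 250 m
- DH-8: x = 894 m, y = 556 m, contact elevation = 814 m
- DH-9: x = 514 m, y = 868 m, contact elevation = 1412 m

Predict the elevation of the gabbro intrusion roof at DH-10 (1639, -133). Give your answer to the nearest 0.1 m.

-438.4 m

Two edge vectors: DH-7→DH-8 = (131, 637, 564), DH-7→DH-9 = (-249, 949, 1162).
Normal n = (DH-7→DH-8) × (DH-7→DH-9) = (204958, -292658, 282932).
So ∂z/∂x = −n_x/n_z = −0.724407 and ∂z/∂y = −n_y/n_z = 1.034376.
Intercept c from DH-7: 250 + 552.72 + 83.78 = 886.51.
At (1639, -133): z = −1187.3 − 137.6 + 886.51 = -438.4 m.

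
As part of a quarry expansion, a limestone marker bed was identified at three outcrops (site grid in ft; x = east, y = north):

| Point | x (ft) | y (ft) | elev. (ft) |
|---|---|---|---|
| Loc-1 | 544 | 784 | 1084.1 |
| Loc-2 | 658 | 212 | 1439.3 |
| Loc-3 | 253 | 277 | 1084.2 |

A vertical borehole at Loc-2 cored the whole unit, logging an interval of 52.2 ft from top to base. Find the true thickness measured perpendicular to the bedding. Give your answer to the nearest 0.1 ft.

Two edge vectors: Loc-1→Loc-2 = (114, -572, 355.2), Loc-1→Loc-3 = (-291, -507, 0.1).
Normal n = (Loc-1→Loc-2) × (Loc-1→Loc-3) = (180029.2, -103374.6, -224250).
So ∂z/∂x = −n_x/n_z = 0.80281 and ∂z/∂y = −n_y/n_z = −0.46098.
|∇z| = √(a²+b²) = 0.92574, so dip δ = arctan(0.92574) = 42.79°.
True thickness = vertical thickness × cos δ = 52.2 × cos 42.79° = 38.3 ft.

38.3 ft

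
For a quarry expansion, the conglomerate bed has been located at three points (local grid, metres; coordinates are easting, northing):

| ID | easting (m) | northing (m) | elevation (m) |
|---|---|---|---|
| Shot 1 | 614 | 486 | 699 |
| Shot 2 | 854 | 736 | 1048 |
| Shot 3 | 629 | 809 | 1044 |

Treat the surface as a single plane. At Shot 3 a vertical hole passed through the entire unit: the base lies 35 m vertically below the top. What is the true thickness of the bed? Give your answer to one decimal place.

23.4 m

Two edge vectors: Shot 1→Shot 2 = (240, 250, 349), Shot 1→Shot 3 = (15, 323, 345).
Normal n = (Shot 1→Shot 2) × (Shot 1→Shot 3) = (-26477, -77565, 73770).
So ∂z/∂easting = −n_x/n_z = 0.35891 and ∂z/∂northing = −n_y/n_z = 1.05144.
|∇z| = √(a²+b²) = 1.11101, so dip δ = arctan(1.11101) = 48.01°.
True thickness = vertical thickness × cos δ = 35 × cos 48.01° = 23.4 m.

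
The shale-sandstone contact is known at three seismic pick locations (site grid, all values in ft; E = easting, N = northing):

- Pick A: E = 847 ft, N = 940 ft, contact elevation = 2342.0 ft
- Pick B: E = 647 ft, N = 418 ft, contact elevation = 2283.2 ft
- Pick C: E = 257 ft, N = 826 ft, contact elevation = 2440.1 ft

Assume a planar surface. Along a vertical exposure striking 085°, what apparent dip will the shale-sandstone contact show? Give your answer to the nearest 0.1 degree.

10.5°

Two edge vectors: Pick A→Pick B = (-200, -522, -58.8), Pick A→Pick C = (-590, -114, 98.1).
Normal n = (Pick A→Pick B) × (Pick A→Pick C) = (-57911.4, 54312, -285180).
So ∂z/∂E = −n_x/n_z = −0.20307 and ∂z/∂N = −n_y/n_z = 0.19045.
Unit vector along 085° is (sin 85°, cos 85°) = (0.9962, 0.0872).
Slope in that direction = a·(0.9962) + b·(0.0872) = −0.18570.
Apparent dip = arctan|0.18570| = 10.5° (true dip is 15.6°, so apparent ≤ true as expected).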